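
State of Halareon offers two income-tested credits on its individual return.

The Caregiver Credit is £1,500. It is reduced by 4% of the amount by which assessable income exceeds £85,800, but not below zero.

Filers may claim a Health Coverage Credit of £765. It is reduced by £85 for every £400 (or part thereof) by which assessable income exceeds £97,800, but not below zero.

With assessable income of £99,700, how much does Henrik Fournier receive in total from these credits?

Caregiver Credit: 4% of the £13,900 excess over £85,800 is £556; credit = £1,500 − £556 = £944.
Health Coverage Credit: income exceeds £97,800 by £1,900, which is 5 full-or-partial £400 increments; reduction = 5 × £85 = £425, leaving £340.
Total: £944 + £340 = £1,284.

£1,284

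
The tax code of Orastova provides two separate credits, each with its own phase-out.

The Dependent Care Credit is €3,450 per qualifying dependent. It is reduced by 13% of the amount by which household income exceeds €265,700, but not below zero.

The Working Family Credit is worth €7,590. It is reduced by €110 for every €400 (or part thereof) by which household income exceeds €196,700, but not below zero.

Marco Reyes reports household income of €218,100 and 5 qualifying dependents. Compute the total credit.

€18,900

Dependent Care Credit: base = 5 × €3,450 = €17,250. €218,100 is at or below the €265,700 threshold, so the full €17,250 applies.
Working Family Credit: income exceeds €196,700 by €21,400, which is 54 full-or-partial €400 increments; reduction = 54 × €110 = €5,940, leaving €1,650.
Total: €17,250 + €1,650 = €18,900.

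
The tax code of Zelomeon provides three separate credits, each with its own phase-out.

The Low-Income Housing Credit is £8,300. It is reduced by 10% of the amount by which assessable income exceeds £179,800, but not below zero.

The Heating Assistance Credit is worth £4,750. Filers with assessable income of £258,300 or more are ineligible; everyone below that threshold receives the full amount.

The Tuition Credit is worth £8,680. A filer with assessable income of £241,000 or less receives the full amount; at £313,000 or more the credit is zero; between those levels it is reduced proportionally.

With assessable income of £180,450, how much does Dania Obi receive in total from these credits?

£21,665

Low-Income Housing Credit: 10% of the £650 excess over £179,800 is £65; credit = £8,300 − £65 = £8,235.
Heating Assistance Credit: £180,450 is below the £258,300 cutoff, so the full £4,750 applies.
Tuition Credit: £180,450 is at or below the £241,000 threshold, so the full £8,680 applies.
Total: £8,235 + £4,750 + £8,680 = £21,665.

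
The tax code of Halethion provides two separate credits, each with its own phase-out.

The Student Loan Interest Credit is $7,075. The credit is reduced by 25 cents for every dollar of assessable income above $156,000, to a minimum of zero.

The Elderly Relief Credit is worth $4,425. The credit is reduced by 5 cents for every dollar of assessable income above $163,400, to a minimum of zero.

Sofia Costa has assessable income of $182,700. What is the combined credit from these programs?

$3,860

Student Loan Interest Credit: 25% of the $26,700 excess over $156,000 is $6,675; credit = $7,075 − $6,675 = $400.
Elderly Relief Credit: 5% of the $19,300 excess over $163,400 is $965; credit = $4,425 − $965 = $3,460.
Total: $400 + $3,460 = $3,860.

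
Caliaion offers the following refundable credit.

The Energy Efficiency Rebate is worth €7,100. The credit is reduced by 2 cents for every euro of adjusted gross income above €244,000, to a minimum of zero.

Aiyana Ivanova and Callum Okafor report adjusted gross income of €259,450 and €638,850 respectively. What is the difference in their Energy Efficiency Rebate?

€6,791

Aiyana (€259,450): Energy Efficiency Rebate: 2% of the €15,450 excess over €244,000 is €309; credit = €7,100 − €309 = €6,791.
Callum (€638,850): Energy Efficiency Rebate: 2% of the €394,850 excess over €244,000 is €7,897 ≥ base, so the credit is €0.
Difference: |€6,791 − €0| = €6,791.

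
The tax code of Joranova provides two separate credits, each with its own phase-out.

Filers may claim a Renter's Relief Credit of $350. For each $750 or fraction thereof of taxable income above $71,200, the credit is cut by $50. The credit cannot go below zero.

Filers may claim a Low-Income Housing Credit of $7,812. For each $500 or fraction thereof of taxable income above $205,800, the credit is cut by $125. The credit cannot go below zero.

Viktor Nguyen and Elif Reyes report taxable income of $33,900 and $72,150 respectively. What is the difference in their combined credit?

Viktor ($33,900): Renter's Relief Credit: $33,900 is at or below the $71,200 threshold, so the full $350 applies. Low-Income Housing Credit: $33,900 is at or below the $205,800 threshold, so the full $7,812 applies. total $350 + $7,812 = $8,162
Elif ($72,150): Renter's Relief Credit: income exceeds $71,200 by $950, which is 2 full-or-partial $750 increments; reduction = 2 × $50 = $100, leaving $250. Low-Income Housing Credit: $72,150 is at or below the $205,800 threshold, so the full $7,812 applies. total $250 + $7,812 = $8,062
Difference: |$8,162 − $8,062| = $100.

$100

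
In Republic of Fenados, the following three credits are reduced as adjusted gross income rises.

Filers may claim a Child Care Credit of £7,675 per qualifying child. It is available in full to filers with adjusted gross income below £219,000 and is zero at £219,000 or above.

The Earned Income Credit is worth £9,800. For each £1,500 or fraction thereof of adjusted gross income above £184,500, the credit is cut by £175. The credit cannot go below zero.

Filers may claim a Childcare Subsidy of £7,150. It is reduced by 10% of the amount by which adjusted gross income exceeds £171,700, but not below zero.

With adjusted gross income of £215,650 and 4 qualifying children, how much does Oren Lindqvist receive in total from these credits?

£39,580

Child Care Credit: base = 4 × £7,675 = £30,700. £215,650 is below the £219,000 cutoff, so the full £30,700 applies.
Earned Income Credit: income exceeds £184,500 by £31,150, which is 21 full-or-partial £1,500 increments; reduction = 21 × £175 = £3,675, leaving £6,125.
Childcare Subsidy: 10% of the £43,950 excess over £171,700 is £4,395; credit = £7,150 − £4,395 = £2,755.
Total: £30,700 + £6,125 + £2,755 = £39,580.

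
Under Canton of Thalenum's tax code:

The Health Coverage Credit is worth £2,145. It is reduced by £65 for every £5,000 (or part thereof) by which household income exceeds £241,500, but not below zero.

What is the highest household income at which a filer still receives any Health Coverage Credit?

After 32 increments the reduction is 32 × £65 = £2,080, leaving £65; one more increment wipes it out. Increment 32 ends at excess 32 × £5,000 = £160,000, so the highest qualifying income is £241,500 + £160,000 = £401,500.

£401,500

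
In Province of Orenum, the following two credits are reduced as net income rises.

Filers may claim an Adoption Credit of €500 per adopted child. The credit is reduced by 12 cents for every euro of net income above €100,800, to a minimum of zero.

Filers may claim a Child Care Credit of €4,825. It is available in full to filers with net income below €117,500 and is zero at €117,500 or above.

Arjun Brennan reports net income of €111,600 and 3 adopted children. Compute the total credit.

Adoption Credit: base = 3 × €500 = €1,500. 12% of the €10,800 excess over €100,800 is €1,296; credit = €1,500 − €1,296 = €204.
Child Care Credit: €111,600 is below the €117,500 cutoff, so the full €4,825 applies.
Total: €204 + €4,825 = €5,029.

€5,029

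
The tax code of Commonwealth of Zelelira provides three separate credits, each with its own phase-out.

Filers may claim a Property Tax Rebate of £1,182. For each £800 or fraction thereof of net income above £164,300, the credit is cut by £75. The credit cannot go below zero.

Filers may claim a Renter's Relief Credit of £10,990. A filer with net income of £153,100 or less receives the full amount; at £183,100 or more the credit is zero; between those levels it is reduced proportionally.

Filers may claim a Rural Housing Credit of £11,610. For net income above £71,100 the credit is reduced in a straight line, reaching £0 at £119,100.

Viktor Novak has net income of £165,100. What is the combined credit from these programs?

Property Tax Rebate: income exceeds £164,300 by £800, which is 1 full-or-partial £800 increment; reduction = 1 × £75 = £75, leaving £1,107.
Renter's Relief Credit: £165,100 is £12,000 into a £30,000 phase-out range, leaving 18,000/30,000 of the credit: £10,990 × 18,000/30,000 = £6,594.
Rural Housing Credit: £165,100 is at or above £119,100, so the credit is £0.
Total: £1,107 + £6,594 + £0 = £7,701.

£7,701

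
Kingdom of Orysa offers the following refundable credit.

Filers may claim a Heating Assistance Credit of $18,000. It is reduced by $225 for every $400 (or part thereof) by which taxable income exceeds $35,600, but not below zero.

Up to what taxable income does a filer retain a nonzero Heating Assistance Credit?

$67,200

After 79 increments the reduction is 79 × $225 = $17,775, leaving $225; one more increment wipes it out. Increment 79 ends at excess 79 × $400 = $31,600, so the highest qualifying income is $35,600 + $31,600 = $67,200.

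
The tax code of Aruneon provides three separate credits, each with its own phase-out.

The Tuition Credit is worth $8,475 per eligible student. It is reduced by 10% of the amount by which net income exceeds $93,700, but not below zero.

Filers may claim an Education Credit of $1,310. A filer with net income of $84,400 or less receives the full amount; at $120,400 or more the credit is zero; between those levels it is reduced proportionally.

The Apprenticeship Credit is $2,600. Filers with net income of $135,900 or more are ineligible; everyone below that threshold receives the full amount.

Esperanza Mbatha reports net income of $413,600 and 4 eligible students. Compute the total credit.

$1,910

Tuition Credit: base = 4 × $8,475 = $33,900. 10% of the $319,900 excess over $93,700 is $31,990; credit = $33,900 − $31,990 = $1,910.
Education Credit: $413,600 is at or above $120,400, so the credit is $0.
Apprenticeship Credit: $413,600 meets or exceeds the $135,900 cutoff, so the credit is $0.
Total: $1,910 + $0 + $0 = $1,910.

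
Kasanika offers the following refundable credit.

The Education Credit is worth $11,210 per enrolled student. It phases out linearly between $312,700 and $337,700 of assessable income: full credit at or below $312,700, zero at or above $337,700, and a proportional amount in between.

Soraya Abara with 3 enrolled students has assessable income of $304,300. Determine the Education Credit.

$33,630

Education Credit: base = 3 × $11,210 = $33,630. $304,300 is at or below the $312,700 threshold, so the full $33,630 applies.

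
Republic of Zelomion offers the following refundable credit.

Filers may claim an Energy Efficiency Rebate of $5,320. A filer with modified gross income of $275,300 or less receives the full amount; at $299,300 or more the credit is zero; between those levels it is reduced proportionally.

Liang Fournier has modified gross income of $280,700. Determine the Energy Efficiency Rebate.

$4,123

Energy Efficiency Rebate: $280,700 is $5,400 into a $24,000 phase-out range, leaving 18,600/24,000 of the credit: $5,320 × 18,600/24,000 = $4,123.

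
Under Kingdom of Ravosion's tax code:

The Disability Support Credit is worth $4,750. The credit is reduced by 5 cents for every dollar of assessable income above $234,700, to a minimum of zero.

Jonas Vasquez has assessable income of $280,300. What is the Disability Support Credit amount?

$2,470

Disability Support Credit: 5% of the $45,600 excess over $234,700 is $2,280; credit = $4,750 − $2,280 = $2,470.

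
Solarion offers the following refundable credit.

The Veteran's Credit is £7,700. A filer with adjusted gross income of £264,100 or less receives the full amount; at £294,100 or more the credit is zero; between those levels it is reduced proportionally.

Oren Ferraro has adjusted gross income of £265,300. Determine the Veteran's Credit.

Veteran's Credit: £265,300 is £1,200 into a £30,000 phase-out range, leaving 28,800/30,000 of the credit: £7,700 × 28,800/30,000 = £7,392.

£7,392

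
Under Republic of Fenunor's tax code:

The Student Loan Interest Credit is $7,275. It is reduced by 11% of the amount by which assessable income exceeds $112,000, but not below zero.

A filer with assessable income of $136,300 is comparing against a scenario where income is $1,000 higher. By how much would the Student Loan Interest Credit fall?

At $136,300 — 11% of the $24,300 excess over $112,000 is $2,673; credit = $7,275 − $2,673 = $4,602.
At $137,300 — 11% of the $25,300 excess over $112,000 is $2,783; credit = $7,275 − $2,783 = $4,492.
Lost: $4,602 − $4,492 = $110.

$110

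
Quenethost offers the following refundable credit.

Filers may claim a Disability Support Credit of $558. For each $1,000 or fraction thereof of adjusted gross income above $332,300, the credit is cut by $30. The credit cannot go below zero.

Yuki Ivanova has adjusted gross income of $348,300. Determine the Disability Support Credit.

$78

Disability Support Credit: income exceeds $332,300 by $16,000, which is 16 full-or-partial $1,000 increments; reduction = 16 × $30 = $480, leaving $78.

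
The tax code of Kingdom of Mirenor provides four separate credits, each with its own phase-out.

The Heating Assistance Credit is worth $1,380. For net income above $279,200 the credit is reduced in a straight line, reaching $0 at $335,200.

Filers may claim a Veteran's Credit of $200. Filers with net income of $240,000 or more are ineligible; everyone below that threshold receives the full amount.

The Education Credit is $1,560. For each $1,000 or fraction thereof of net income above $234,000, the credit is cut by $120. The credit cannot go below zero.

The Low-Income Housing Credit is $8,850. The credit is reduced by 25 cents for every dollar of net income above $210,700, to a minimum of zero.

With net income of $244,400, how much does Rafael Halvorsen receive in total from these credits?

$2,045

Heating Assistance Credit: $244,400 is at or below the $279,200 threshold, so the full $1,380 applies.
Veteran's Credit: $244,400 meets or exceeds the $240,000 cutoff, so the credit is $0.
Education Credit: income exceeds $234,000 by $10,400, which is 11 full-or-partial $1,000 increments; reduction = 11 × $120 = $1,320, leaving $240.
Low-Income Housing Credit: 25% of the $33,700 excess over $210,700 is $8,425; credit = $8,850 − $8,425 = $425.
Total: $1,380 + $0 + $240 + $425 = $2,045.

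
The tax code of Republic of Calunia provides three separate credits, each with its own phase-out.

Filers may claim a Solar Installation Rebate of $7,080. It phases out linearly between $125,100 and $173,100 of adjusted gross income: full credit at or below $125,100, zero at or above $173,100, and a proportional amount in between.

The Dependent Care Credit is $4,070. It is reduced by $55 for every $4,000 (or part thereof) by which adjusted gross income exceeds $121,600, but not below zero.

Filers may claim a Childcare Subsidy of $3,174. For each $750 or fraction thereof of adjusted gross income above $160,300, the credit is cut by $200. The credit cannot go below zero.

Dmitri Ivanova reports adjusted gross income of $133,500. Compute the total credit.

Solar Installation Rebate: $133,500 is $8,400 into a $48,000 phase-out range, leaving 39,600/48,000 of the credit: $7,080 × 39,600/48,000 = $5,841.
Dependent Care Credit: income exceeds $121,600 by $11,900, which is 3 full-or-partial $4,000 increments; reduction = 3 × $55 = $165, leaving $3,905.
Childcare Subsidy: $133,500 is at or below the $160,300 threshold, so the full $3,174 applies.
Total: $5,841 + $3,905 + $3,174 = $12,920.

$12,920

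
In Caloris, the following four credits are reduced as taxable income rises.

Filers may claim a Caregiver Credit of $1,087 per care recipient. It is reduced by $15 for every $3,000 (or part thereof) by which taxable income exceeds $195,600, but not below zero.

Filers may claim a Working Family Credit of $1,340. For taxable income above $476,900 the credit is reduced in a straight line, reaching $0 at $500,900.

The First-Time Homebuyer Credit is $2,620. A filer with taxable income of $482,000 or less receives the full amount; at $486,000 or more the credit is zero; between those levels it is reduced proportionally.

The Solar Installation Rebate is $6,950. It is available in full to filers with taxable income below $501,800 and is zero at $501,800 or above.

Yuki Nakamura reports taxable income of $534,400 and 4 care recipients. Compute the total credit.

Caregiver Credit: base = 4 × $1,087 = $4,348. income exceeds $195,600 by $338,800, which is 113 full-or-partial $3,000 increments; reduction = 113 × $15 = $1,695, leaving $2,653.
Working Family Credit: $534,400 is at or above $500,900, so the credit is $0.
First-Time Homebuyer Credit: $534,400 is at or above $486,000, so the credit is $0.
Solar Installation Rebate: $534,400 meets or exceeds the $501,800 cutoff, so the credit is $0.
Total: $2,653 + $0 + $0 + $0 = $2,653.

$2,653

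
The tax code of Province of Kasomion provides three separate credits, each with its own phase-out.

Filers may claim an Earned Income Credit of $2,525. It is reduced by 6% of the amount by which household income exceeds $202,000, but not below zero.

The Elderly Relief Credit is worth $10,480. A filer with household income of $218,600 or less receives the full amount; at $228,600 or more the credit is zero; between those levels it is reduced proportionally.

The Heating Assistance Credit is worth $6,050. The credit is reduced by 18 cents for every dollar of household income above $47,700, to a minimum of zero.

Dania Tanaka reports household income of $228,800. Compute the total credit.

$917

Earned Income Credit: 6% of the $26,800 excess over $202,000 is $1,608; credit = $2,525 − $1,608 = $917.
Elderly Relief Credit: $228,800 is at or above $228,600, so the credit is $0.
Heating Assistance Credit: 18% of the $181,100 excess over $47,700 is $32,598 ≥ base, so the credit is $0.
Total: $917 + $0 + $0 = $917.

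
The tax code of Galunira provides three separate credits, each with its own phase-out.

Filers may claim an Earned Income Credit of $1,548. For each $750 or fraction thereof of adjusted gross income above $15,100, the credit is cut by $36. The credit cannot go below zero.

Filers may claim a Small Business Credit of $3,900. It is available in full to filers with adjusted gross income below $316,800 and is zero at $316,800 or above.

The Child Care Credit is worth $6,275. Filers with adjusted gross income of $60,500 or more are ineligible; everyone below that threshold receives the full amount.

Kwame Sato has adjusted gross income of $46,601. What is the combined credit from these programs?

Earned Income Credit: income exceeds $15,100 by $31,501 → 43 increments × $36 = $1,548 ≥ base, so the credit is $0.
Small Business Credit: $46,601 is below the $316,800 cutoff, so the full $3,900 applies.
Child Care Credit: $46,601 is below the $60,500 cutoff, so the full $6,275 applies.
Total: $0 + $3,900 + $6,275 = $10,175.

$10,175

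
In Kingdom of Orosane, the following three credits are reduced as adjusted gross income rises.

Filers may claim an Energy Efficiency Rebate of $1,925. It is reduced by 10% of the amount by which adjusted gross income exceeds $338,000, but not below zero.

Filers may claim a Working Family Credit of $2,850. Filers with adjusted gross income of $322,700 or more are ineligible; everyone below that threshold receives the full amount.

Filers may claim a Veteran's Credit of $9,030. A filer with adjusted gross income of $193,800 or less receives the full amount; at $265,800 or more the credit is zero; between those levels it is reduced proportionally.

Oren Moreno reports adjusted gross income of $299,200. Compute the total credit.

$4,775

Energy Efficiency Rebate: $299,200 is at or below the $338,000 threshold, so the full $1,925 applies.
Working Family Credit: $299,200 is below the $322,700 cutoff, so the full $2,850 applies.
Veteran's Credit: $299,200 is at or above $265,800, so the credit is $0.
Total: $1,925 + $2,850 + $0 = $4,775.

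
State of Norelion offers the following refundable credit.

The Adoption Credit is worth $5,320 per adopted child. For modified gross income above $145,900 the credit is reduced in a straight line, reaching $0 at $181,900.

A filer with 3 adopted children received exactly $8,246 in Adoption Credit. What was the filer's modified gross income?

$163,300

Full credit = 3 × $5,320 = $15,960.
$8,246 is 8,246/15,960 of the full $15,960, so 7,714/15,960 of the $36,000 range has been used: income = $145,900 + $36,000 × 7,714/15,960 = $163,300.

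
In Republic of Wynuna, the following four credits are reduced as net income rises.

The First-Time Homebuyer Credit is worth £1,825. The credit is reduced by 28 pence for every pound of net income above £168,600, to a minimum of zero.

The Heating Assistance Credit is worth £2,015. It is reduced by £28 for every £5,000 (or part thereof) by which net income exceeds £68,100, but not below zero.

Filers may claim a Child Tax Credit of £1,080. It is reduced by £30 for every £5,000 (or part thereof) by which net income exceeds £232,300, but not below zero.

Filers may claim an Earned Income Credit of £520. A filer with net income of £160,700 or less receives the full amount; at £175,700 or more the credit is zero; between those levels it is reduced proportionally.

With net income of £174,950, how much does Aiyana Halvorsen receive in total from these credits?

First-Time Homebuyer Credit: 28% of the £6,350 excess over £168,600 is £1,778; credit = £1,825 − £1,778 = £47.
Heating Assistance Credit: income exceeds £68,100 by £106,850, which is 22 full-or-partial £5,000 increments; reduction = 22 × £28 = £616, leaving £1,399.
Child Tax Credit: £174,950 is at or below the £232,300 threshold, so the full £1,080 applies.
Earned Income Credit: £174,950 is £14,250 into a £15,000 phase-out range, leaving 750/15,000 of the credit: £520 × 750/15,000 = £26.
Total: £47 + £1,399 + £1,080 + £26 = £2,552.

£2,552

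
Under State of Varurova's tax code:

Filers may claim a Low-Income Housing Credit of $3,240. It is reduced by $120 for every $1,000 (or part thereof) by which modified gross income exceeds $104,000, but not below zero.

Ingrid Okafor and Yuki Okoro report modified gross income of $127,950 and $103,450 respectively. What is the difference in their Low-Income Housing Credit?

Ingrid ($127,950): Low-Income Housing Credit: income exceeds $104,000 by $23,950, which is 24 full-or-partial $1,000 increments; reduction = 24 × $120 = $2,880, leaving $360.
Yuki ($103,450): Low-Income Housing Credit: $103,450 is at or below the $104,000 threshold, so the full $3,240 applies.
Difference: |$360 − $3,240| = $2,880.

$2,880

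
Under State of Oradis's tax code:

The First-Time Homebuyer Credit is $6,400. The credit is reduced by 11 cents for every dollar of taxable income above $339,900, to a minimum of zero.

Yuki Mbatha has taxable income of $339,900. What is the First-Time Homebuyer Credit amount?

First-Time Homebuyer Credit: $339,900 is at or below the $339,900 threshold, so the full $6,400 applies.

$6,400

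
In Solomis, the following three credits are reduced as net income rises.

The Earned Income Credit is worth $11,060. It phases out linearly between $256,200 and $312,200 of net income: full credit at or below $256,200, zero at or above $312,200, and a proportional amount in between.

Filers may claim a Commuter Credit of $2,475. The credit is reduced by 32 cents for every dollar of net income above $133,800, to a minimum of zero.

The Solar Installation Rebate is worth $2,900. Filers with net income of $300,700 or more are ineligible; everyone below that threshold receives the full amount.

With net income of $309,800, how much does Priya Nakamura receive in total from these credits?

Earned Income Credit: $309,800 is $53,600 into a $56,000 phase-out range, leaving 2,400/56,000 of the credit: $11,060 × 2,400/56,000 = $474.
Commuter Credit: 32% of the $176,000 excess over $133,800 is $56,320 ≥ base, so the credit is $0.
Solar Installation Rebate: $309,800 meets or exceeds the $300,700 cutoff, so the credit is $0.
Total: $474 + $0 + $0 = $474.

$474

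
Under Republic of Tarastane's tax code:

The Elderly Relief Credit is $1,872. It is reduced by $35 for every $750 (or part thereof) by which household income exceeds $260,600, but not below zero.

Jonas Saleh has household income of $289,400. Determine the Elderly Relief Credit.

Elderly Relief Credit: income exceeds $260,600 by $28,800, which is 39 full-or-partial $750 increments; reduction = 39 × $35 = $1,365, leaving $507.

$507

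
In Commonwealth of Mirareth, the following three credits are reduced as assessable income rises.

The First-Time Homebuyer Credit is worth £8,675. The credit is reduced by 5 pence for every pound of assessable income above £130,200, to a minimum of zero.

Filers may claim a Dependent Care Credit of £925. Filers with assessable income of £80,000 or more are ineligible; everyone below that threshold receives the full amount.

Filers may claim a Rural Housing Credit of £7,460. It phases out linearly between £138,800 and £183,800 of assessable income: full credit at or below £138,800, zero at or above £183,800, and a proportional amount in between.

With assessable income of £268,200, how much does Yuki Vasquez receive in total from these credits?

First-Time Homebuyer Credit: 5% of the £138,000 excess over £130,200 is £6,900; credit = £8,675 − £6,900 = £1,775.
Dependent Care Credit: £268,200 meets or exceeds the £80,000 cutoff, so the credit is £0.
Rural Housing Credit: £268,200 is at or above £183,800, so the credit is £0.
Total: £1,775 + £0 + £0 = £1,775.

£1,775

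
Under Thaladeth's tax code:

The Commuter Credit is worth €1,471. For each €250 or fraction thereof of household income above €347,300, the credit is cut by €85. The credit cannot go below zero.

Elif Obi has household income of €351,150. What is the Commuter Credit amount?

Commuter Credit: income exceeds €347,300 by €3,850, which is 16 full-or-partial €250 increments; reduction = 16 × €85 = €1,360, leaving €111.

€111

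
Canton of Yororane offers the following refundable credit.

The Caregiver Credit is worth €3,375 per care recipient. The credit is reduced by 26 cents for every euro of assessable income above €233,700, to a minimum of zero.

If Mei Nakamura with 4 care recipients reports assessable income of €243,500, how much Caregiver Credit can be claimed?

Caregiver Credit: base = 4 × €3,375 = €13,500. 26% of the €9,800 excess over €233,700 is €2,548; credit = €13,500 − €2,548 = €10,952.

€10,952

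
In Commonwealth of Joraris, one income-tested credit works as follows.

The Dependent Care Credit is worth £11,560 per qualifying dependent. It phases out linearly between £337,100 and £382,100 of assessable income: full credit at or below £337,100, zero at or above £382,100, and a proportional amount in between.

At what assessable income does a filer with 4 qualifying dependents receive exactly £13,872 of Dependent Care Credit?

Full credit = 4 × £11,560 = £46,240.
£13,872 is 13,872/46,240 of the full £46,240, so 32,368/46,240 of the £45,000 range has been used: income = £337,100 + £45,000 × 32,368/46,240 = £368,600.

£368,600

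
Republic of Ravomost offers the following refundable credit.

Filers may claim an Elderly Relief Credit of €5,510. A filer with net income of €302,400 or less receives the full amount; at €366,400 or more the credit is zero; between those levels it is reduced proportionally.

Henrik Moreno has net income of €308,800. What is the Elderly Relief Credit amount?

€4,959

Elderly Relief Credit: €308,800 is €6,400 into a €64,000 phase-out range, leaving 57,600/64,000 of the credit: €5,510 × 57,600/64,000 = €4,959.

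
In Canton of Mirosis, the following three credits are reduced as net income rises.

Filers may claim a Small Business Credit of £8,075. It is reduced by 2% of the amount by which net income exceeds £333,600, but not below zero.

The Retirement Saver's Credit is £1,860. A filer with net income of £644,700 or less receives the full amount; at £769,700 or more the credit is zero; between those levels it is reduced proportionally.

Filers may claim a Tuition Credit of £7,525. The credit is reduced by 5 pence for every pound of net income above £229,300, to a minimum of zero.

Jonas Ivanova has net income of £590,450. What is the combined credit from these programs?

£4,798

Small Business Credit: 2% of the £256,850 excess over £333,600 is £5,137; credit = £8,075 − £5,137 = £2,938.
Retirement Saver's Credit: £590,450 is at or below the £644,700 threshold, so the full £1,860 applies.
Tuition Credit: 5% of the £361,150 excess over £229,300 is £18,057.50 ≥ base, so the credit is £0.
Total: £2,938 + £1,860 + £0 = £4,798.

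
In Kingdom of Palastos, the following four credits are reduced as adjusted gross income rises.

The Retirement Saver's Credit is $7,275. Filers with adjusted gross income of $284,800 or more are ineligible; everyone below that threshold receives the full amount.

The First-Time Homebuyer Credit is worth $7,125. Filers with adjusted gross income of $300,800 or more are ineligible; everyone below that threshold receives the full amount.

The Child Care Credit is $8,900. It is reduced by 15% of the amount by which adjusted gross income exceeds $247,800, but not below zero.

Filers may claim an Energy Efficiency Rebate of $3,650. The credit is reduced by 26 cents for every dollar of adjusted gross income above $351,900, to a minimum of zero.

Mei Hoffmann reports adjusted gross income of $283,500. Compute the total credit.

$21,595

Retirement Saver's Credit: $283,500 is below the $284,800 cutoff, so the full $7,275 applies.
First-Time Homebuyer Credit: $283,500 is below the $300,800 cutoff, so the full $7,125 applies.
Child Care Credit: 15% of the $35,700 excess over $247,800 is $5,355; credit = $8,900 − $5,355 = $3,545.
Energy Efficiency Rebate: $283,500 is at or below the $351,900 threshold, so the full $3,650 applies.
Total: $7,275 + $7,125 + $3,545 + $3,650 = $21,595.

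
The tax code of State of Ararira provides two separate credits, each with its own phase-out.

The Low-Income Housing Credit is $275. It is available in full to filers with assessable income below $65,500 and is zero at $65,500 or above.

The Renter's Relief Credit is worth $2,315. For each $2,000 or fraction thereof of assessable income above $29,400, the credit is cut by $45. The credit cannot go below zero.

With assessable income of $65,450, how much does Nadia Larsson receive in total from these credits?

Low-Income Housing Credit: $65,450 is below the $65,500 cutoff, so the full $275 applies.
Renter's Relief Credit: income exceeds $29,400 by $36,050, which is 19 full-or-partial $2,000 increments; reduction = 19 × $45 = $855, leaving $1,460.
Total: $275 + $1,460 = $1,735.

$1,735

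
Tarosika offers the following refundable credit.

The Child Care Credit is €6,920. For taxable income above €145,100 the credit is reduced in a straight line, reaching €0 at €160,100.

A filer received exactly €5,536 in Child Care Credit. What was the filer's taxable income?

€148,100

€5,536 is 5,536/6,920 of the full €6,920, so 1,384/6,920 of the €15,000 range has been used: income = €145,100 + €15,000 × 1,384/6,920 = €148,100.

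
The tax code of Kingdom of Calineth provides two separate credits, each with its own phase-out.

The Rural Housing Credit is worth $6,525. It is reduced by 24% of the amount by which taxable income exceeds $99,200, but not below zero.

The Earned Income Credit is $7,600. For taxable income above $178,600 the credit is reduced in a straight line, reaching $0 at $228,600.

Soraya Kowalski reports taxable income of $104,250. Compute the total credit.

$12,913

Rural Housing Credit: 24% of the $5,050 excess over $99,200 is $1,212; credit = $6,525 − $1,212 = $5,313.
Earned Income Credit: $104,250 is at or below the $178,600 threshold, so the full $7,600 applies.
Total: $5,313 + $7,600 = $12,913.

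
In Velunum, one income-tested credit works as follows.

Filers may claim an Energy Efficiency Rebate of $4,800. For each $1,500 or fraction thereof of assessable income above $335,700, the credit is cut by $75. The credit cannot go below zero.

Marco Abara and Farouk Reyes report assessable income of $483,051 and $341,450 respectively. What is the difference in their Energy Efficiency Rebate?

Marco ($483,051): Energy Efficiency Rebate: income exceeds $335,700 by $147,351 → 99 increments × $75 = $7,425 ≥ base, so the credit is $0.
Farouk ($341,450): Energy Efficiency Rebate: income exceeds $335,700 by $5,750, which is 4 full-or-partial $1,500 increments; reduction = 4 × $75 = $300, leaving $4,500.
Difference: |$0 − $4,500| = $4,500.

$4,500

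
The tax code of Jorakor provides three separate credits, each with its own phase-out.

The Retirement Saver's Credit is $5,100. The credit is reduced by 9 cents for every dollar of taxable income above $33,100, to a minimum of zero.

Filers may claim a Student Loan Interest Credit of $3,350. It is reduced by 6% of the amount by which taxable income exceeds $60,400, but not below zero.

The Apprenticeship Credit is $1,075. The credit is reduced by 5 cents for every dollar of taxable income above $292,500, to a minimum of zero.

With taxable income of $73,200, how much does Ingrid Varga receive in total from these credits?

$5,148

Retirement Saver's Credit: 9% of the $40,100 excess over $33,100 is $3,609; credit = $5,100 − $3,609 = $1,491.
Student Loan Interest Credit: 6% of the $12,800 excess over $60,400 is $768; credit = $3,350 − $768 = $2,582.
Apprenticeship Credit: $73,200 is at or below the $292,500 threshold, so the full $1,075 applies.
Total: $1,491 + $2,582 + $1,075 = $5,148.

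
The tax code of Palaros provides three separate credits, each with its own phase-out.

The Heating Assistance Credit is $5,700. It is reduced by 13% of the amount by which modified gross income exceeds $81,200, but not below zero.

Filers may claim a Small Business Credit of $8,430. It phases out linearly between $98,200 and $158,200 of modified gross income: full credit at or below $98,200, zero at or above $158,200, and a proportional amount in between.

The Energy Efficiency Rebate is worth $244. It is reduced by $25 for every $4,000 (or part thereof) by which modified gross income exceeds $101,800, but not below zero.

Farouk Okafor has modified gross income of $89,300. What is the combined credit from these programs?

$13,321

Heating Assistance Credit: 13% of the $8,100 excess over $81,200 is $1,053; credit = $5,700 − $1,053 = $4,647.
Small Business Credit: $89,300 is at or below the $98,200 threshold, so the full $8,430 applies.
Energy Efficiency Rebate: $89,300 is at or below the $101,800 threshold, so the full $244 applies.
Total: $4,647 + $8,430 + $244 = $13,321.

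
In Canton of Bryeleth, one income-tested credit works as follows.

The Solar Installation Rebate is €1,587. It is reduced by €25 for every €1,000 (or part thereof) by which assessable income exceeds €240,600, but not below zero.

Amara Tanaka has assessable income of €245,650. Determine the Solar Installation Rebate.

Solar Installation Rebate: income exceeds €240,600 by €5,050, which is 6 full-or-partial €1,000 increments; reduction = 6 × €25 = €150, leaving €1,437.

€1,437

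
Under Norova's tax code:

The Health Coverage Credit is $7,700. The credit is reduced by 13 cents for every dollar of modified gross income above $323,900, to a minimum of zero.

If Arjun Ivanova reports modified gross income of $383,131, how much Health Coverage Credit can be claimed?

Health Coverage Credit: 13% of the $59,231 excess over $323,900 is $7,700.03 ≥ base, so the credit is $0.

$0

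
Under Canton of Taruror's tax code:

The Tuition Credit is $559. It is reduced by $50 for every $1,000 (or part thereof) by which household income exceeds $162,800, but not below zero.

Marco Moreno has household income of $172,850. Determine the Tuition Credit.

$9

Tuition Credit: income exceeds $162,800 by $10,050, which is 11 full-or-partial $1,000 increments; reduction = 11 × $50 = $550, leaving $9.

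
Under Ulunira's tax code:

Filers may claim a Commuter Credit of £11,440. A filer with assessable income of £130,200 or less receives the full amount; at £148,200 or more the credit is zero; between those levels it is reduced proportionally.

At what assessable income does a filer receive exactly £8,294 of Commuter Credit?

£135,150

£8,294 is 8,294/11,440 of the full £11,440, so 3,146/11,440 of the £18,000 range has been used: income = £130,200 + £18,000 × 3,146/11,440 = £135,150.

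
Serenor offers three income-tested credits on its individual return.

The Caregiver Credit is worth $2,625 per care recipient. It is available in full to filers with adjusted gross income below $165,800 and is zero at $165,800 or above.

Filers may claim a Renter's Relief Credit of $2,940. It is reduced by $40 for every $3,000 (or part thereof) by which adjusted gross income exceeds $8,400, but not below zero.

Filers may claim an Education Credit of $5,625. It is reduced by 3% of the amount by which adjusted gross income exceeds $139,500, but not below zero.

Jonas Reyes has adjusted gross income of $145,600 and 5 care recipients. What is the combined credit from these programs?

Caregiver Credit: base = 5 × $2,625 = $13,125. $145,600 is below the $165,800 cutoff, so the full $13,125 applies.
Renter's Relief Credit: income exceeds $8,400 by $137,200, which is 46 full-or-partial $3,000 increments; reduction = 46 × $40 = $1,840, leaving $1,100.
Education Credit: 3% of the $6,100 excess over $139,500 is $183; credit = $5,625 − $183 = $5,442.
Total: $13,125 + $1,100 + $5,442 = $19,667.

$19,667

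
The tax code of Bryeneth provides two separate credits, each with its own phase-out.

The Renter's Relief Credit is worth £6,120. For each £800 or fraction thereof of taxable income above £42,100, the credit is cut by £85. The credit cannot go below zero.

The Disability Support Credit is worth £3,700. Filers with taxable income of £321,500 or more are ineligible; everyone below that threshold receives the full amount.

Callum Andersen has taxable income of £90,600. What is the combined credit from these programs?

Renter's Relief Credit: income exceeds £42,100 by £48,500, which is 61 full-or-partial £800 increments; reduction = 61 × £85 = £5,185, leaving £935.
Disability Support Credit: £90,600 is below the £321,500 cutoff, so the full £3,700 applies.
Total: £935 + £3,700 = £4,635.

£4,635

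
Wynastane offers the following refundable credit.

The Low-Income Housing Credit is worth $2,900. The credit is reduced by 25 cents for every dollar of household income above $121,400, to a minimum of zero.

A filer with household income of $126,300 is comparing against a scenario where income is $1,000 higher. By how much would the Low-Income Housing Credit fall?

$250

At $126,300 — 25% of the $4,900 excess over $121,400 is $1,225; credit = $2,900 − $1,225 = $1,675.
At $127,300 — 25% of the $5,900 excess over $121,400 is $1,475; credit = $2,900 − $1,475 = $1,425.
Lost: $1,675 − $1,425 = $250.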